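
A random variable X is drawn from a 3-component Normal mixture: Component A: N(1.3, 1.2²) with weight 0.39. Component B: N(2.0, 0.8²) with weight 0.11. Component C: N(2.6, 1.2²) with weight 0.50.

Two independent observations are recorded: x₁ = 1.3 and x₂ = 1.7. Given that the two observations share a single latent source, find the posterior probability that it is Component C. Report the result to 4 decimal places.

P(component k | x) = π_k·f_k(x) / marginal(x), where marginal(x) = Σ_j π_j·f_j(x).
Since both observations come from the same component, the likelihood for component k is f_k(x₁)·f_k(x₂).
  p_A = [0.332452] × [0.314486] = 0.104551
  p_B = [0.340069] × [0.464819] = 0.15807
  p_C = [0.184877] × [0.250948] = 0.0463944
Weight by the priors:
  π_A·p_A = 0.39 × 0.104551 = 0.0407751
  π_B·p_B = 0.11 × 0.15807 = 0.0173877
  π_C·p_C = 0.50 × 0.0463944 = 0.0231972
Evidence: 0.0407751 + 0.0173877 + 0.0231972 = 0.08136
P(Component C | data) = 0.0231972 / 0.08136 ≈ 0.2851

0.2851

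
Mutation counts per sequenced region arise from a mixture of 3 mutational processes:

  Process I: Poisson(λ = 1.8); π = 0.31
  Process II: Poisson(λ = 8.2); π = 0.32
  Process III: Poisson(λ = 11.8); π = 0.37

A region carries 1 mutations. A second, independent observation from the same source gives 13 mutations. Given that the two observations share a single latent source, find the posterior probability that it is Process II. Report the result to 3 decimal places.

0.876

The responsibility of component k is π_k f_k(x) divided by Σ_j π_j f_j(x).
Since both observations come from the same component, the likelihood for component k is f_k(x₁)·f_k(x₂).
  f_I = [e^(−1.8)·1.8^1/1! = 0.297538] × [5.52754e-08] = 1.64465e-08
  f_II = [e^(−8.2)·8.2^1/1! = 0.00225216] × [0.033426] = 7.52808e-05
  f_III = [e^(−11.8)·11.8^1/1! = 8.85538e-05] × [0.103636] = 9.17737e-06
Unnormalised posteriors:
  π_I·f_I = 0.31 × 1.64465e-08 = 5.09843e-09
  π_II·f_II = 0.32 × 7.52808e-05 = 2.40898e-05
  π_III·f_III = 0.37 × 9.17737e-06 = 3.39563e-06
Normaliser: 5.09843e-09 + 2.40898e-05 + 3.39563e-06 = 2.74906e-05
So the posterior for Process II is 2.40898e-05 / 2.74906e-05 ≈ 0.876.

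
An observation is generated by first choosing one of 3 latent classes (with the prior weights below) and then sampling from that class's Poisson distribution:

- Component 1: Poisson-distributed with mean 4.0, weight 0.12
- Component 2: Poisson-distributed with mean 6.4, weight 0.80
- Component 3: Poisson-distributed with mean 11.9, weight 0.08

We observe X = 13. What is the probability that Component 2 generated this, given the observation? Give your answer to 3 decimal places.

0.435

Apply Bayes' rule: the posterior for each component is proportional to its prior times its likelihood at x.
Component likelihoods at x = 13:
  p_1 = 0.000197388
  p_2 = 0.00806445
  p_3 = 0.104647
Weight by the priors:
  w_1·p_1 = 0.12 × 0.000197388 = 2.36866e-05
  w_2·p_2 = 0.80 × 0.00806445 = 0.00645156
  w_3·p_3 = 0.08 × 0.104647 = 0.00837174
Denominator: 2.36866e-05 + 0.00645156 + 0.00837174 = 0.014847
P(Component 2 | 13) ≈ 0.435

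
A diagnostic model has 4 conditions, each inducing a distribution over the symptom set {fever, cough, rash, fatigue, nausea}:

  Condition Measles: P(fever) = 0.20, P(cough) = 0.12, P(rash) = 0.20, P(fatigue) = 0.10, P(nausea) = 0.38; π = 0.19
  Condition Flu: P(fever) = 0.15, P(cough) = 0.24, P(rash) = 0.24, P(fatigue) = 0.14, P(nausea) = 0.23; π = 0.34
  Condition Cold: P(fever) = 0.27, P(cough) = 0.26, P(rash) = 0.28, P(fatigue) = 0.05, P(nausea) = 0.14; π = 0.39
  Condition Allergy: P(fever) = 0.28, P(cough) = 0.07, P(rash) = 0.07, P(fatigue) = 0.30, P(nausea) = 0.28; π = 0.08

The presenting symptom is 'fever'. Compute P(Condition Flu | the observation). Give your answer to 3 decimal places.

0.235

By Bayes' theorem, P(k | x) = P(Z=k) f_k(x) / Σ_j P(Z=j) f_j(x).
Component likelihoods at x = 'fever':
  L_Measles = 0.2
  L_Flu = 0.15
  L_Cold = 0.27
  L_Allergy = 0.28
Multiply by the mixture weights:
  P(Z=Measles)·L_Measles = 0.19 × 0.2 = 0.038
  P(Z=Flu)·L_Flu = 0.34 × 0.15 = 0.051
  P(Z=Cold)·L_Cold = 0.39 × 0.27 = 0.1053
  P(Z=Allergy)·L_Allergy = 0.08 × 0.28 = 0.0224
Sum: 0.038 + 0.051 + 0.1053 + 0.0224 = 0.2167
Responsibility of Condition Flu: 0.051 / 0.2167 ≈ 0.235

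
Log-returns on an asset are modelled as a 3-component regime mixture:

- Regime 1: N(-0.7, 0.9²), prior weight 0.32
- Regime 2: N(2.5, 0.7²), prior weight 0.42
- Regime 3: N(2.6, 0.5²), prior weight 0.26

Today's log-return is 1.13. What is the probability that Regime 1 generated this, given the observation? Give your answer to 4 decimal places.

0.3207

P(component k | x) = π_k·f_k(x) / marginal(x), where marginal(x) = Σ_j π_j·f_j(x).
Evaluate each component's likelihood at the observed value:
  f_1 = (1/(0.9·√(2π)))·exp(−(1.13−-0.7)²/(2·0.9²)) = 0.443269·exp(-2.06722) = 0.0560899
  f_2 = (1/(0.7·√(2π)))·exp(−(1.13−2.5)²/(2·0.7²)) = 0.569918·exp(-1.91520) = 0.0839556
  f_3 = (1/(0.5·√(2π)))·exp(−(1.13−2.6)²/(2·0.5²)) = 0.797885·exp(-4.32180) = 0.0105927
Multiply by the mixture weights:
  π_1·f_1 = 0.32 × 0.0560899 = 0.0179488
  π_2·f_2 = 0.42 × 0.0839556 = 0.0352613
  π_3·f_3 = 0.26 × 0.0105927 = 0.0027541
Evidence: 0.0179488 + 0.0352613 + 0.0027541 = 0.0559642
Responsibility of Regime 1: 0.0179488 / 0.0559642 ≈ 0.3207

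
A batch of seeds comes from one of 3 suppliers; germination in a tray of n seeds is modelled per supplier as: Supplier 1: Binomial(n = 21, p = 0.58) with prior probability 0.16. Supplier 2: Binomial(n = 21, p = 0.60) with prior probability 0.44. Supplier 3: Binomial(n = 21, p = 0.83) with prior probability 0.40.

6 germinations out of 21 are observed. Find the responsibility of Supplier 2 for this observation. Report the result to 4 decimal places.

Apply Bayes' rule: the posterior for each component is proportional to its prior times its likelihood at x.
Evaluate each component's likelihood at the observed value:
  L_1 = C(21,6)·0.58^6·0.42^15 = 54264·0.0380687·2.23223e-06 = 0.00461125
  L_2 = C(21,6)·0.60^6·0.40^15 = 54264·0.046656·1.07374e-06 = 0.00271844
  L_3 = C(21,6)·0.83^6·0.17^15 = 54264·0.32694·2.86242e-12 = 5.07825e-08
Multiply by the mixture weights:
  P(Z=1)·L_1 = 0.16 × 0.00461125 = 0.000737801
  P(Z=2)·L_2 = 0.44 × 0.00271844 = 0.00119611
  P(Z=3)·L_3 = 0.40 × 5.07825e-08 = 2.0313e-08
Denominator: 0.000737801 + 0.00119611 + 2.0313e-08 = 0.00193393
P(Supplier 2 | x) = 0.00119611 / 0.00193393 ≈ 0.6185

0.6185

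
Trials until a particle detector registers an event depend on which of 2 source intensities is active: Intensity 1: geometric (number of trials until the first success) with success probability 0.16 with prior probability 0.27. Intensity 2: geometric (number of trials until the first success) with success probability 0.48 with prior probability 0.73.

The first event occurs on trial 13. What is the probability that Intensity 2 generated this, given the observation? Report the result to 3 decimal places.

Apply Bayes' rule: the posterior for each component is proportional to its prior times its likelihood at x.
Component likelihoods at x = 13:
  f_1 = 0.0197456
  f_2 = 0.000187621
Multiply by the mixture weights:
  π_1·f_1 = 0.27 × 0.0197456 = 0.00533133
  π_2·f_2 = 0.73 × 0.000187621 = 0.000136963
Evidence: 0.00533133 + 0.000136963 = 0.00546829
P(Intensity 2 | the observation) = 0.000136963 / 0.00546829 ≈ 0.025

0.025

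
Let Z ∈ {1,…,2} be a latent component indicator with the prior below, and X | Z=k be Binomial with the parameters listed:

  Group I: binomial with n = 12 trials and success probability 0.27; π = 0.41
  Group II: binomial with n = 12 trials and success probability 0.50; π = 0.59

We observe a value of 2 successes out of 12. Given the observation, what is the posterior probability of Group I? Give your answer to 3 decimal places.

P(component k | x) = π_k·f_k(x) / marginal(x), where marginal(x) = Σ_j π_j·f_j(x).
Binomial probabilities:
  f_I = C(12,2)·0.27^2·0.73^10 = 66·0.0729·0.0429763 = 0.206776
  f_II = C(12,2)·0.50^2·0.50^10 = 66·0.25·0.000976562 = 0.0161133
Multiply by the mixture weights:
  π_I·f_I = 0.41 × 0.206776 = 0.0847781
  π_II·f_II = 0.59 × 0.0161133 = 0.00950684
Normaliser: 0.0847781 + 0.00950684 = 0.094285
So the posterior for Group I is 0.0847781 / 0.094285 ≈ 0.899.

0.899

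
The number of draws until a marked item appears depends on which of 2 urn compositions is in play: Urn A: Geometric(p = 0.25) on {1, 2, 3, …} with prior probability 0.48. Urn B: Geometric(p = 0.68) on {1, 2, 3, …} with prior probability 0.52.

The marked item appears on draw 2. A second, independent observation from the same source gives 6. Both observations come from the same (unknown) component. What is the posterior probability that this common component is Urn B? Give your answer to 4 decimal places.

0.0461

P(component k | x) = π_k·f_k(x) / marginal(x), where marginal(x) = Σ_j π_j·f_j(x).
Since both observations come from the same component, the likelihood for component k is f_k(x₁)·f_k(x₂).
  f_A = [0.25·(1−0.25)^1 = 0.25·0.75 = 0.1875] × [0.0593262] = 0.0111237
  f_B = [0.68·(1−0.68)^1 = 0.68·0.32 = 0.2176] × [0.0022817] = 0.000496498
Unnormalised posteriors:
  π_A·f_A = 0.48 × 0.0111237 = 0.00533936
  π_B·f_B = 0.52 × 0.000496498 = 0.000258179
Sum: 0.00533936 + 0.000258179 = 0.00559753
Responsibility of Urn B: 0.000258179 / 0.00559753 ≈ 0.0461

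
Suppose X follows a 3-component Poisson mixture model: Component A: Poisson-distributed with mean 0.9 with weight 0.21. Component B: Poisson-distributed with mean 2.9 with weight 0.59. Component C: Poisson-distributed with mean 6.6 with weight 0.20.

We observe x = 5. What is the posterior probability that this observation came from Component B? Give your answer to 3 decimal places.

Posterior ∝ prior × likelihood, so P(k | x) ∝ π_k f_k(x); normalise over all components.
Component likelihoods at x = 5:
  p_A = e^(−0.9)·0.9^5/5! = 0.00200063
  p_B = e^(−2.9)·2.9^5/5! = 0.0940491
  p_C = e^(−6.6)·6.6^5/5! = 0.141969
Prior × likelihood for each component:
  π_A·p_A = 0.21 × 0.00200063 = 0.000420132
  π_B·p_B = 0.59 × 0.0940491 = 0.055489
  π_C·p_C = 0.20 × 0.141969 = 0.0283939
Denominator: 0.000420132 + 0.055489 + 0.0283939 = 0.084303
P(Component B | x) ≈ 0.658

0.658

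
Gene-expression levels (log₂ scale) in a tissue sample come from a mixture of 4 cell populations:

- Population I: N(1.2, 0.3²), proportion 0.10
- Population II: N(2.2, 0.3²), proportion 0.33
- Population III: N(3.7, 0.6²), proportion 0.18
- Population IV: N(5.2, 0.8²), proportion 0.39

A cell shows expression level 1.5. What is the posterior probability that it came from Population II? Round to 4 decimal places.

The responsibility of component k is w_k f_k(x) divided by Σ_j w_j f_j(x).
Component likelihoods at x = 1.5:
  f_I = (1/(0.3·√(2π)))·exp(−(1.5−1.2)²/(2·0.3²)) = 1.329808·exp(-0.50000) = 0.806569
  f_II = (1/(0.3·√(2π)))·exp(−(1.5−2.2)²/(2·0.3²)) = 1.329808·exp(-2.72222) = 0.0874063
  f_III = (1/(0.6·√(2π)))·exp(−(1.5−3.7)²/(2·0.6²)) = 0.664904·exp(-6.72222) = 0.000800451
  f_IV = (1/(0.8·√(2π)))·exp(−(1.5−5.2)²/(2·0.8²)) = 0.498678·exp(-10.69531) = 1.12955e-05
Unnormalised posteriors:
  w_I·f_I = 0.10 × 0.806569 = 0.0806569
  w_II·f_II = 0.33 × 0.0874063 = 0.0288441
  w_III·f_III = 0.18 × 0.000800451 = 0.000144081
  w_IV·f_IV = 0.39 × 1.12955e-05 = 4.40524e-06
Normaliser: 0.0806569 + 0.0288441 + 0.000144081 + 4.40524e-06 = 0.109649
So the posterior for Population II is 0.0288441 / 0.109649 ≈ 0.2631.

0.2631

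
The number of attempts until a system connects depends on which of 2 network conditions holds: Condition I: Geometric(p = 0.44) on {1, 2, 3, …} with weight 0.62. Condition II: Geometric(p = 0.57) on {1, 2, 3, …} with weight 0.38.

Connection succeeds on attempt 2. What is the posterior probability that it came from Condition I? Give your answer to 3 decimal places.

0.621

P(component k | x) = P(Z=k)·f_k(x) / marginal(x), where marginal(x) = Σ_j P(Z=j)·f_j(x).
Component likelihoods at x = 2:
  p_I = 0.2464
  p_II = 0.2451
Weight by the priors:
  P(Z=I)·p_I = 0.62 × 0.2464 = 0.152768
  P(Z=II)·p_II = 0.38 × 0.2451 = 0.093138
Marginal: 0.152768 + 0.093138 = 0.245906
P(Condition I | 2) = 0.152768 / 0.245906 ≈ 0.621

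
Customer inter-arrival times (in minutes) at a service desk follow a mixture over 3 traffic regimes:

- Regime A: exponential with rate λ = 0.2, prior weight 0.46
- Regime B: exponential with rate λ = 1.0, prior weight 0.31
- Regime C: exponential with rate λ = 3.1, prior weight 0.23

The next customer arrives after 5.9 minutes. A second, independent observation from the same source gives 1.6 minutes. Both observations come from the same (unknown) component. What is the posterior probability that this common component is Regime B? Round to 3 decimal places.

Posterior ∝ prior × likelihood, so P(k | x) ∝ π_k f_k(x); normalise over all components.
Since both observations come from the same component, the likelihood for component k is f_k(x₁)·f_k(x₂).
  L_A = [0.0614557] × [0.14523] = 0.00892521
  L_B = [0.00273944] × [0.201897] = 0.000553084
  L_C = [3.53277e-08] × [0.0217401] = 7.68027e-10
Weight by the priors:
  π_A·L_A = 0.46 × 0.00892521 = 0.00410559
  π_B·L_B = 0.31 × 0.000553084 = 0.000171456
  π_C·L_C = 0.23 × 7.68027e-10 = 1.76646e-10
Denominator: 0.00410559 + 0.000171456 + 1.76646e-10 = 0.00427705
So the posterior for Regime B is 0.000171456 / 0.00427705 ≈ 0.040.

0.040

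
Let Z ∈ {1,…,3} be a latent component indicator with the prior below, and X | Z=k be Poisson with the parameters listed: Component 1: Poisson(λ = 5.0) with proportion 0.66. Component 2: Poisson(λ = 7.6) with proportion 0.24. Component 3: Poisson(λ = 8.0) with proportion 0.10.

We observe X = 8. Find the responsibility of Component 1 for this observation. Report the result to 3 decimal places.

0.478

By Bayes' theorem, P(k | x) = π_k f_k(x) / Σ_j π_j f_j(x).
Poisson probabilities:
  p_1 = 0.065278
  p_2 = 0.13815
  p_3 = 0.139587
Weight by the priors:
  π_1·p_1 = 0.66 × 0.065278 = 0.0430835
  π_2·p_2 = 0.24 × 0.13815 = 0.0331559
  π_3·p_3 = 0.10 × 0.139587 = 0.0139587
Sum: 0.0430835 + 0.0331559 + 0.0139587 = 0.0901981
P(Component 1 | the observation) ≈ 0.478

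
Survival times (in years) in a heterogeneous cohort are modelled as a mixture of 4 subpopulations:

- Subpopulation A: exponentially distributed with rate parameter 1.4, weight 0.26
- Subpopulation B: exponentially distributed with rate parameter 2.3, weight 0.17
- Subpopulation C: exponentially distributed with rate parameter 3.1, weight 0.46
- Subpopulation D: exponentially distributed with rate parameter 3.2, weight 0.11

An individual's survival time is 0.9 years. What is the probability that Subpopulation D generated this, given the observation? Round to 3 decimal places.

0.076

P(component k | x) = P(Z=k)·f_k(x) / marginal(x), where marginal(x) = Σ_j P(Z=j)·f_j(x).
Exponential densities:
  L_A = 1.4·e^(−1.4·0.9) = 1.4·e^(−1.2600) = 0.397116
  L_B = 2.3·e^(−2.3·0.9) = 2.3·e^(−2.0700) = 0.290227
  L_C = 3.1·e^(−3.1·0.9) = 3.1·e^(−2.7900) = 0.190406
  L_D = 3.2·e^(−3.2·0.9) = 3.2·e^(−2.8800) = 0.179631
Unnormalised posteriors:
  P(Z=A)·L_A = 0.26 × 0.397116 = 0.10325
  P(Z=B)·L_B = 0.17 × 0.290227 = 0.0493386
  P(Z=C)·L_C = 0.46 × 0.190406 = 0.0875867
  P(Z=D)·L_D = 0.11 × 0.179631 = 0.0197594
Normaliser: 0.10325 + 0.0493386 + 0.0875867 + 0.0197594 = 0.259935
P(Subpopulation D | the observation) = 0.0197594 / 0.259935 ≈ 0.076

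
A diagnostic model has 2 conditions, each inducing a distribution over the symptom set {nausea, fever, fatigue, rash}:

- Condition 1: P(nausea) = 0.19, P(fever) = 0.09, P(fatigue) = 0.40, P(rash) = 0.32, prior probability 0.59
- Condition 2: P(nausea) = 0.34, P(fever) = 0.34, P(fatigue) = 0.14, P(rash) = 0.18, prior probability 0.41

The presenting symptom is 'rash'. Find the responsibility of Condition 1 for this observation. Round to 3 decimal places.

0.719

P(component k | x) = w_k·f_k(x) / marginal(x), where marginal(x) = Σ_j w_j·f_j(x).
Evaluate each component's likelihood at the observed value:
  p_1 = 0.32
  p_2 = 0.18
Prior × likelihood for each component:
  w_1·p_1 = 0.59 × 0.32 = 0.1888
  w_2·p_2 = 0.41 × 0.18 = 0.0738
Normaliser: 0.1888 + 0.0738 = 0.2626
So the posterior for Condition 1 is 0.1888 / 0.2626 ≈ 0.719.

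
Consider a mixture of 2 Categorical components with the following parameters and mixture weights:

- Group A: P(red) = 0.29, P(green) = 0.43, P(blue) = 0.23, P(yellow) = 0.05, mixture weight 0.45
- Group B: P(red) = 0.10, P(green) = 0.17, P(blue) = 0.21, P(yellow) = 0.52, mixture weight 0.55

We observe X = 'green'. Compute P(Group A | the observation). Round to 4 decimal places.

P(component k | x) = π_k·f_k(x) / marginal(x), where marginal(x) = Σ_j π_j·f_j(x).
Categorical probabilities:
  p_A = 0.43
  p_B = 0.17
Weight by the priors:
  π_A·p_A = 0.45 × 0.43 = 0.1935
  π_B·p_B = 0.55 × 0.17 = 0.0935
Sum: 0.1935 + 0.0935 = 0.287
Responsibility of Group A: 0.1935 / 0.287 ≈ 0.6742

0.6742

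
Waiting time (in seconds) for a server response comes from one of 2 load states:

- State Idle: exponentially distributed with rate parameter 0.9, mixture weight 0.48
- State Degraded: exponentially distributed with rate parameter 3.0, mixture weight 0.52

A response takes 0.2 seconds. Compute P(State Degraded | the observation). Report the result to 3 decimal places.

The responsibility of component k is π_k f_k(x) divided by Σ_j π_j f_j(x).
Component likelihoods at x = 0.2 seconds:
  f_Idle = 0.9·e^(−0.9·0.2) = 0.9·e^(−0.1800) = 0.751743
  f_Degraded = 3.0·e^(−3.0·0.2) = 3.0·e^(−0.6000) = 1.64643
Unnormalised posteriors:
  π_Idle·f_Idle = 0.48 × 0.751743 = 0.360837
  π_Degraded·f_Degraded = 0.52 × 1.64643 = 0.856146
Evidence: 0.360837 + 0.856146 = 1.21698
P(State Degraded | x) = 0.856146 / 1.21698 ≈ 0.703

0.703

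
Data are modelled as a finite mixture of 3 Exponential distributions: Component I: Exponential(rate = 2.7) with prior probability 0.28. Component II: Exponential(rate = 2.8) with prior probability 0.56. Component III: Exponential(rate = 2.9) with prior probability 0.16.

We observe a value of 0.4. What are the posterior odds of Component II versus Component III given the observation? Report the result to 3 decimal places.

Posterior odds = (π_i f_i(x)) / (π_j f_j(x)); the normalising sum cancels.
Evaluate each component's likelihood at the observed value:
  L_I = 0.916908
  L_II = 0.913583
  L_III = 0.90911
Odds = (0.56/0.16) × (0.913583/0.90911) = 3.5 × 1.00492 ≈ 3.517

3.517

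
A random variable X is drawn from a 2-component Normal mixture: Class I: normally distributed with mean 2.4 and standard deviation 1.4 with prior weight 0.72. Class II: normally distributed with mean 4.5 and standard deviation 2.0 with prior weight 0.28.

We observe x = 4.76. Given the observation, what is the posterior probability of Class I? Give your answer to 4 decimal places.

0.4722

Apply Bayes' rule: the posterior for each component is proportional to its prior times its likelihood at x.
Normal densities:
  p_I = 0.0688223
  p_II = 0.197793
Weight by the priors:
  w_I·p_I = 0.72 × 0.0688223 = 0.0495521
  w_II·p_II = 0.28 × 0.197793 = 0.055382
Denominator: 0.0495521 + 0.055382 = 0.104934
Responsibility of Class I: 0.0495521 / 0.104934 ≈ 0.4722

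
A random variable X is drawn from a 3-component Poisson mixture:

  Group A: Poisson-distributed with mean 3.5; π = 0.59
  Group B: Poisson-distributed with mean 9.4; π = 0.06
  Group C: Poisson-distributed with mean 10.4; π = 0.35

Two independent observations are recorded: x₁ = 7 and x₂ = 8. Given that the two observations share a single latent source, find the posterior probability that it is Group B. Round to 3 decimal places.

0.197

By Bayes' theorem, P(k | x) = π_k f_k(x) / Σ_j π_j f_j(x).
Since both observations come from the same component, the likelihood for component k is f_k(x₁)·f_k(x₂).
  p_A = [e^(−3.5)·3.5^7/7! = 0.0385492] × [0.0168653] = 0.000650142
  p_B = [e^(−9.4)·9.4^7/7! = 0.106438] × [0.125065] = 0.0133116
  p_C = [e^(−10.4)·10.4^7/7! = 0.0794585] × [0.103296] = 0.00820774
Weight by the priors:
  π_A·p_A = 0.59 × 0.000650142 = 0.000383584
  π_B·p_B = 0.06 × 0.0133116 = 0.000798696
  π_C·p_C = 0.35 × 0.00820774 = 0.00287271
Evidence: 0.000383584 + 0.000798696 + 0.00287271 = 0.00405499
P(Group B | x₁,x₂) = 0.000798696 / 0.00405499 ≈ 0.197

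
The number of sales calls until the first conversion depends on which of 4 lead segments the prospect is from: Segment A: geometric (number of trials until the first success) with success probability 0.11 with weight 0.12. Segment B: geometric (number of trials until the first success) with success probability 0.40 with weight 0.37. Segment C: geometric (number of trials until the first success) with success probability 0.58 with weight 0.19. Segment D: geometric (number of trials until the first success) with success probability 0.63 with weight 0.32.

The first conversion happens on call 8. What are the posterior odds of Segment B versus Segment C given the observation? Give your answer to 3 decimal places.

16.308

Only the two components matter; the odds are (π_i f_i(x)) / (π_j f_j(x)).
Evaluate each component's likelihood at the observed value:
  p_A = 0.0486545
  p_B = 0.0111974
  p_C = 0.00133713
  p_D = 0.000598071
0.00414305 / 0.000254054 ≈ 16.308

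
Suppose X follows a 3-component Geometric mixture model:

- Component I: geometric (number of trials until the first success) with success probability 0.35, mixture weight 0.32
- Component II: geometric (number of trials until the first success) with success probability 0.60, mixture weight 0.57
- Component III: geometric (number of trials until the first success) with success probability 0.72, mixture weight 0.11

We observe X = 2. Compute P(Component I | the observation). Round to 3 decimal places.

Apply Bayes' rule: the posterior for each component is proportional to its prior times its likelihood at x.
Geometric probabilities:
  f_I = 0.2275
  f_II = 0.24
  f_III = 0.2016
Multiply by the mixture weights:
  π_I·f_I = 0.32 × 0.2275 = 0.0728
  π_II·f_II = 0.57 × 0.24 = 0.1368
  π_III·f_III = 0.11 × 0.2016 = 0.022176
Normaliser: 0.0728 + 0.1368 + 0.022176 = 0.231776
P(Component I | data) = 0.0728 / 0.231776 ≈ 0.314

0.314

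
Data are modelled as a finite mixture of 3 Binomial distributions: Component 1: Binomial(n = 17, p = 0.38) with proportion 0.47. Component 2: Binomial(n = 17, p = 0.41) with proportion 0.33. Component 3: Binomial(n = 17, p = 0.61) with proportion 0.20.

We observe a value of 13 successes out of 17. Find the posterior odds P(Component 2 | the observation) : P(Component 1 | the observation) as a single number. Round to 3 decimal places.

1.546

Posterior odds = (w_i f_i(x)) / (w_j f_j(x)); the normalising sum cancels.
Evaluate each component's likelihood at the observed value:
  f_1 = C(17,13)·0.38^13·0.62^4 = 2380·3.44498e-06·0.147763 = 0.00121152
  f_2 = C(17,13)·0.41^13·0.59^4 = 2380·9.25103e-06·0.121174 = 0.00266793
  f_3 = C(17,13)·0.61^13·0.39^4 = 2380·0.00161915·0.0231344 = 0.0891504
0.000880418 / 0.000569414 ≈ 1.546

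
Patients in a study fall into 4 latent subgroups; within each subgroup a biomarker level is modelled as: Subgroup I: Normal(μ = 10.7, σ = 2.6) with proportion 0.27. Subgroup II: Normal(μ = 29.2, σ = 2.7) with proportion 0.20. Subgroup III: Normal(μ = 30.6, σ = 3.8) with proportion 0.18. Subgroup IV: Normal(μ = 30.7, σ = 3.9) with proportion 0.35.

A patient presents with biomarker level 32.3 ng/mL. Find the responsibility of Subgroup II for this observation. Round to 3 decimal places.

0.234

P(component k | x) = w_k·f_k(x) / marginal(x), where marginal(x) = Σ_j w_j·f_j(x).
Normal densities:
  L_I = (1/(2.6·√(2π)))·exp(−(32.3−10.7)²/(2·2.6²)) = 0.153439·exp(-34.50888) = 1.58097e-16
  L_II = (1/(2.7·√(2π)))·exp(−(32.3−29.2)²/(2·2.7²)) = 0.147756·exp(-0.65912) = 0.0764352
  L_III = (1/(3.8·√(2π)))·exp(−(32.3−30.6)²/(2·3.8²)) = 0.104985·exp(-0.10007) = 0.0949876
  L_IV = (1/(3.9·√(2π)))·exp(−(32.3−30.7)²/(2·3.9²)) = 0.102293·exp(-0.08416) = 0.0940367
Prior × likelihood for each component:
  w_I·L_I = 0.27 × 1.58097e-16 = 4.26861e-17
  w_II·L_II = 0.20 × 0.0764352 = 0.015287
  w_III·L_III = 0.18 × 0.0949876 = 0.0170978
  w_IV·L_IV = 0.35 × 0.0940367 = 0.0329128
Normaliser: 4.26861e-17 + 0.015287 + 0.0170978 + 0.0329128 = 0.0652976
Responsibility of Subgroup II: 0.015287 / 0.0652976 ≈ 0.234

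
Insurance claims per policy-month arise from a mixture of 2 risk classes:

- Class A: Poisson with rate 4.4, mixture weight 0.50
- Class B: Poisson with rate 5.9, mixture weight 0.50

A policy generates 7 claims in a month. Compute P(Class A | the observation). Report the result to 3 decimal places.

P(component k | x) = π_k·f_k(x) / marginal(x), where marginal(x) = Σ_j π_j·f_j(x).
Component likelihoods at x = 7 claims:
  L_A = e^(−4.4)·4.4^7/7! = 0.0777754
  L_B = e^(−5.9)·5.9^7/7! = 0.135268
Prior × likelihood for each component:
  π_A·L_A = 0.50 × 0.0777754 = 0.0388877
  π_B·L_B = 0.50 × 0.135268 = 0.0676342
Sum: 0.0388877 + 0.0676342 = 0.106522
So the posterior for Class A is 0.0388877 / 0.106522 ≈ 0.365.

0.365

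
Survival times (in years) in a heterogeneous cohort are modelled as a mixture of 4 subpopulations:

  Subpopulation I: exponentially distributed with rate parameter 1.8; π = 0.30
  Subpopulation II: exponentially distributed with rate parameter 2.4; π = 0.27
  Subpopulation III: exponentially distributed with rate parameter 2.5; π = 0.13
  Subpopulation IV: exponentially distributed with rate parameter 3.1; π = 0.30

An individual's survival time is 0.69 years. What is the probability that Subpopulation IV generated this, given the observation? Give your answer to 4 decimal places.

0.2450

Apply Bayes' rule: the posterior for each component is proportional to its prior times its likelihood at x.
Exponential densities:
  L_I = 0.519851
  L_II = 0.458163
  L_III = 0.445433
  L_IV = 0.365095
Weight by the priors:
  π_I·L_I = 0.30 × 0.519851 = 0.155955
  π_II·L_II = 0.27 × 0.458163 = 0.123704
  π_III·L_III = 0.13 × 0.445433 = 0.0579062
  π_IV·L_IV = 0.30 × 0.365095 = 0.109528
Evidence: 0.155955 + 0.123704 + 0.0579062 + 0.109528 = 0.447094
P(Subpopulation IV | 0.69 years) ≈ 0.2450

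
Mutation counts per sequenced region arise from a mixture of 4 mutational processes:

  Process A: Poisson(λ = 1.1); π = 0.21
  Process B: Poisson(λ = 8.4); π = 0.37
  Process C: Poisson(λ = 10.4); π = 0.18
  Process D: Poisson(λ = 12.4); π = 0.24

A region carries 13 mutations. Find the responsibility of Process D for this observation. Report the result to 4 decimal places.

The responsibility of component k is π_k f_k(x) divided by Σ_j π_j f_j(x).
Component likelihoods at x = 13 mutations:
  p_A = 1.84544e-10
  p_B = 0.0374349
  p_C = 0.0813749
  p_D = 0.10838
Multiply by the mixture weights:
  π_A·p_A = 0.21 × 1.84544e-10 = 3.87543e-11
  π_B·p_B = 0.37 × 0.0374349 = 0.0138509
  π_C·p_C = 0.18 × 0.0813749 = 0.0146475
  π_D·p_D = 0.24 × 0.10838 = 0.0260113
Evidence: 3.87543e-11 + 0.0138509 + 0.0146475 + 0.0260113 = 0.0545097
So the posterior for Process D is 0.0260113 / 0.0545097 ≈ 0.4772.

0.4772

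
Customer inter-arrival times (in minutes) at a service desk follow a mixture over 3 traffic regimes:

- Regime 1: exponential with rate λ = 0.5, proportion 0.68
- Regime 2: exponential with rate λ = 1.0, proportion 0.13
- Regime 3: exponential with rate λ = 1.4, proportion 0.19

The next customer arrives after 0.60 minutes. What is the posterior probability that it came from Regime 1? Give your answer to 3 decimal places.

0.575

The responsibility of component k is π_k f_k(x) divided by Σ_j π_j f_j(x).
Exponential densities:
  L_1 = 0.370409
  L_2 = 0.548812
  L_3 = 0.604395
Prior × likelihood for each component:
  π_1·L_1 = 0.68 × 0.370409 = 0.251878
  π_2·L_2 = 0.13 × 0.548812 = 0.0713455
  π_3·L_3 = 0.19 × 0.604395 = 0.114835
Evidence: 0.251878 + 0.0713455 + 0.114835 = 0.438059
P(Regime 1 | x) = 0.251878 / 0.438059 ≈ 0.575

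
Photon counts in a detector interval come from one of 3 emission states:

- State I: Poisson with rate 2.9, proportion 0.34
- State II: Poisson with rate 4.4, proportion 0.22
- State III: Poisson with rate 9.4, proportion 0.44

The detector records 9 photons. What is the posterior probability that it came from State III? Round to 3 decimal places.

0.915

Apply Bayes' rule: the posterior for each component is proportional to its prior times its likelihood at x.
Evaluate each component's likelihood at the observed value:
  p_I = e^(−2.9)·2.9^9/9! = 0.00219971
  p_II = e^(−4.4)·4.4^9/9! = 0.020913
  p_III = e^(−9.4)·9.4^9/9! = 0.130623
Unnormalised posteriors:
  π_I·p_I = 0.34 × 0.00219971 = 0.000747901
  π_II·p_II = 0.22 × 0.020913 = 0.00460085
  π_III·p_III = 0.44 × 0.130623 = 0.0574741
Evidence: 0.000747901 + 0.00460085 + 0.0574741 = 0.0628229
P(State III | the observation) ≈ 0.915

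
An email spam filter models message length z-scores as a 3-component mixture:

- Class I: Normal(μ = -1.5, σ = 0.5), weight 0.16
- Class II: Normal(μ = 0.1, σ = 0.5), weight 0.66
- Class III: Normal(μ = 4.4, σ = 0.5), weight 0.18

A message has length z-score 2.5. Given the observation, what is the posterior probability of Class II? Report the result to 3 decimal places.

0.047

Posterior ∝ prior × likelihood, so P(k | x) ∝ P(Z=k) f_k(x); normalise over all components.
Component likelihoods at x = 2.5:
  f_I = 1.01045e-14
  f_II = 7.9226e-06
  f_III = 0.000583894
Prior × likelihood for each component:
  P(Z=I)·f_I = 0.16 × 1.01045e-14 = 1.61673e-15
  P(Z=II)·f_II = 0.66 × 7.9226e-06 = 5.22891e-06
  P(Z=III)·f_III = 0.18 × 0.000583894 = 0.000105101
Evidence: 1.61673e-15 + 5.22891e-06 + 0.000105101 = 0.00011033
Responsibility of Class II: 5.22891e-06 / 0.00011033 ≈ 0.047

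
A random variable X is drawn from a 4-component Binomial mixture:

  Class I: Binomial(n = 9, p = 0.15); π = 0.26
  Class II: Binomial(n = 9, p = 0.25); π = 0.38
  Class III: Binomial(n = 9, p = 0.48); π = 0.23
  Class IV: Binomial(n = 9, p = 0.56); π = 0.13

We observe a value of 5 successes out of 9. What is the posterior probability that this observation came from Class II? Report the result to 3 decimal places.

The responsibility of component k is P(Z=k) f_k(x) divided by Σ_j P(Z=j) f_j(x).
Component likelihoods at x = 5 successes out of 9:
  L_I = C(9,5)·0.15^5·0.85^4 = 126·7.59375e-05·0.522006 = 0.00499462
  L_II = C(9,5)·0.25^5·0.75^4 = 126·0.000976562·0.316406 = 0.0389328
  L_III = C(9,5)·0.48^5·0.52^4 = 126·0.0254804·0.0731162 = 0.234742
  L_IV = C(9,5)·0.56^5·0.44^4 = 126·0.0550732·0.037481 = 0.260089
Multiply by the mixture weights:
  P(Z=I)·L_I = 0.26 × 0.00499462 = 0.0012986
  P(Z=II)·L_II = 0.38 × 0.0389328 = 0.0147945
  P(Z=III)·L_III = 0.23 × 0.234742 = 0.0539906
  P(Z=IV)·L_IV = 0.13 × 0.260089 = 0.0338115
Evidence: 0.0012986 + 0.0147945 + 0.0539906 + 0.0338115 = 0.103895
P(Class II | x) ≈ 0.142

0.142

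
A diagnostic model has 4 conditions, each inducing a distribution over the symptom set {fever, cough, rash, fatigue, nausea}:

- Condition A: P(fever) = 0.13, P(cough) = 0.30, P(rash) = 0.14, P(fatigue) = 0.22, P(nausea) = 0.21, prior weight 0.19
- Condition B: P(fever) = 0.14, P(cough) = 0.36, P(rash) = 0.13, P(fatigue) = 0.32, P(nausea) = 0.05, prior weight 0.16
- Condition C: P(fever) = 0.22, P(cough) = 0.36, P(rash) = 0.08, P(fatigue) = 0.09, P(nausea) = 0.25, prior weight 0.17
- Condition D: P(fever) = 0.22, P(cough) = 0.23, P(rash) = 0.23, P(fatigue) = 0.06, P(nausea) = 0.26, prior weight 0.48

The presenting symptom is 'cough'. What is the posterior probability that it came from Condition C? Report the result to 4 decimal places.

The responsibility of component k is P(Z=k) f_k(x) divided by Σ_j P(Z=j) f_j(x).
Categorical probabilities:
  p_A = 0.3
  p_B = 0.36
  p_C = 0.36
  p_D = 0.23
Unnormalised posteriors:
  P(Z=A)·p_A = 0.19 × 0.3 = 0.057
  P(Z=B)·p_B = 0.16 × 0.36 = 0.0576
  P(Z=C)·p_C = 0.17 × 0.36 = 0.0612
  P(Z=D)·p_D = 0.48 × 0.23 = 0.1104
Denominator: 0.057 + 0.0576 + 0.0612 + 0.1104 = 0.2862
Responsibility of Condition C: 0.0612 / 0.2862 ≈ 0.2138

0.2138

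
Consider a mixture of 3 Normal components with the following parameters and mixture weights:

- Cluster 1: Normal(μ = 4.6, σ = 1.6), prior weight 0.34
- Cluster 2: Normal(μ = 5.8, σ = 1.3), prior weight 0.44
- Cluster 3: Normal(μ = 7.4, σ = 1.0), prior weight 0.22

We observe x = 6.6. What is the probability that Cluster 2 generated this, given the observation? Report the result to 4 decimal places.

Apply Bayes' rule: the posterior for each component is proportional to its prior times its likelihood at x.
Component likelihoods at x = 6.6:
  p_1 = 0.114156
  p_2 = 0.253941
  p_3 = 0.289692
Weight by the priors:
  w_1·p_1 = 0.34 × 0.114156 = 0.0388129
  w_2·p_2 = 0.44 × 0.253941 = 0.111734
  w_3·p_3 = 0.22 × 0.289692 = 0.0637321
Denominator: 0.0388129 + 0.111734 + 0.0637321 = 0.214279
P(Cluster 2 | x) ≈ 0.5214

0.5214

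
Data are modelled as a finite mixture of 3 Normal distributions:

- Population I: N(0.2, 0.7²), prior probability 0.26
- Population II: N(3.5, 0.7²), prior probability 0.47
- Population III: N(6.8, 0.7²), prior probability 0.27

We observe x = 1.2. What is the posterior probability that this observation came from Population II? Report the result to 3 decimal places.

P(component k | x) = w_k·f_k(x) / marginal(x), where marginal(x) = Σ_j w_j·f_j(x).
Normal densities:
  L_I = 0.205426
  L_II = 0.00257934
  L_III = 7.21753e-15
Weight by the priors:
  w_I·L_I = 0.26 × 0.205426 = 0.0534106
  w_II·L_II = 0.47 × 0.00257934 = 0.00121229
  w_III·L_III = 0.27 × 7.21753e-15 = 1.94873e-15
Sum: 0.0534106 + 0.00121229 + 1.94873e-15 = 0.0546229
P(Population II | the observation) = 0.00121229 / 0.0546229 ≈ 0.022

0.022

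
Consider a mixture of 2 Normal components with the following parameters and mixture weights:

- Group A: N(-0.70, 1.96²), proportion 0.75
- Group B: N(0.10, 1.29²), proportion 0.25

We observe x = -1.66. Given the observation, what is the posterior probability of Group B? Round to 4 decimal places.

P(component k | x) = π_k·f_k(x) / marginal(x), where marginal(x) = Σ_j π_j·f_j(x).
Normal densities:
  f_A = (1/(1.96·√(2π)))·exp(−(-1.66−-0.70)²/(2·1.96²)) = 0.203542·exp(-0.11995) = 0.180535
  f_B = (1/(1.29·√(2π)))·exp(−(-1.66−0.10)²/(2·1.29²)) = 0.309258·exp(-0.93071) = 0.121932
Weight by the priors:
  π_A·f_A = 0.75 × 0.180535 = 0.135401
  π_B·f_B = 0.25 × 0.121932 = 0.0304829
Marginal: 0.135401 + 0.0304829 = 0.165884
So the posterior for Group B is 0.0304829 / 0.165884 ≈ 0.1838.

0.1838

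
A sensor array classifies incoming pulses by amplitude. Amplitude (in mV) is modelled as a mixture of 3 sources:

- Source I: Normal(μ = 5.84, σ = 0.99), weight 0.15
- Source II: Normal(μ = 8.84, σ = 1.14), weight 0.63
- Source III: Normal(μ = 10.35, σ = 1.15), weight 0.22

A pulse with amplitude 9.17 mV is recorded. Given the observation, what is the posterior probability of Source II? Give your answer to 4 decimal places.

0.8236

P(component k | x) = P(Z=k)·f_k(x) / marginal(x), where marginal(x) = Σ_j P(Z=j)·f_j(x).
Evaluate each component's likelihood at the observed value:
  p_I = (1/(0.99·√(2π)))·exp(−(9.17−5.84)²/(2·0.99²)) = 0.402972·exp(-5.65702) = 0.00140754
  p_II = (1/(1.14·√(2π)))·exp(−(9.17−8.84)²/(2·1.14²)) = 0.349949·exp(-0.04190) = 0.33559
  p_III = (1/(1.15·√(2π)))·exp(−(9.17−10.35)²/(2·1.15²)) = 0.346906·exp(-0.52643) = 0.204922
Prior × likelihood for each component:
  P(Z=I)·p_I = 0.15 × 0.00140754 = 0.000211131
  P(Z=II)·p_II = 0.63 × 0.33559 = 0.211422
  P(Z=III)·p_III = 0.22 × 0.204922 = 0.0450828
Marginal: 0.000211131 + 0.211422 + 0.0450828 = 0.256716
Responsibility of Source II: 0.211422 / 0.256716 ≈ 0.8236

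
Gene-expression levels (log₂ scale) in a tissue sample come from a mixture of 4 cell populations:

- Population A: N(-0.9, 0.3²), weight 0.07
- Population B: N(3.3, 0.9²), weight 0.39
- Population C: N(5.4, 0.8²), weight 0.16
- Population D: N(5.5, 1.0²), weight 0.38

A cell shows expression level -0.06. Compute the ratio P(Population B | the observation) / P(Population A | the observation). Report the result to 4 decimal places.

0.0881

Since P(k|x) ∝ π_k f_k(x), the posterior odds are π_i f_i(x) / (π_j f_j(x)).
Normal densities:
  f_A = 0.0263848
  f_B = 0.000416982
  f_C = 3.82795e-11
  f_D = 7.72871e-08
0.000162623 / 0.00184694 ≈ 0.0881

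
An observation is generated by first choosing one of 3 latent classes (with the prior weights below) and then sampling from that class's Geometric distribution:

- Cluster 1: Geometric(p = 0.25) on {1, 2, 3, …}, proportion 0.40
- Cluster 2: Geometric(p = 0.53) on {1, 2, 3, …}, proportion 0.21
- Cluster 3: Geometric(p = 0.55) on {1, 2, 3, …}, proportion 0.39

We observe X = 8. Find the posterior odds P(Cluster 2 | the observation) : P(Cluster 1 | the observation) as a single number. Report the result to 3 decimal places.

Posterior odds = (w_i f_i(x)) / (w_j f_j(x)); the normalising sum cancels.
Geometric probabilities:
  f_1 = 0.033371
  f_2 = 0.0026851
  f_3 = 0.00205518
Odds = (0.21/0.40) × (0.0026851/0.033371) = 0.525 × 0.0804622 ≈ 0.042

0.042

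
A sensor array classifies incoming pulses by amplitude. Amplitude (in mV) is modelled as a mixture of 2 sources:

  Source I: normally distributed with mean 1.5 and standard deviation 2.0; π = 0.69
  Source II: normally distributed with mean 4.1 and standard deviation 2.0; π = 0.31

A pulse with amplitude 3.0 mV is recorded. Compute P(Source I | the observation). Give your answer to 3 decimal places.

0.662

P(component k | x) = π_k·f_k(x) / marginal(x), where marginal(x) = Σ_j π_j·f_j(x).
Component likelihoods at x = 3.0 mV:
  f_I = 0.150569
  f_II = 0.171472
Prior × likelihood for each component:
  π_I·f_I = 0.69 × 0.150569 = 0.103892
  π_II·f_II = 0.31 × 0.171472 = 0.0531563
Sum: 0.103892 + 0.0531563 = 0.157049
Responsibility of Source I: 0.103892 / 0.157049 ≈ 0.662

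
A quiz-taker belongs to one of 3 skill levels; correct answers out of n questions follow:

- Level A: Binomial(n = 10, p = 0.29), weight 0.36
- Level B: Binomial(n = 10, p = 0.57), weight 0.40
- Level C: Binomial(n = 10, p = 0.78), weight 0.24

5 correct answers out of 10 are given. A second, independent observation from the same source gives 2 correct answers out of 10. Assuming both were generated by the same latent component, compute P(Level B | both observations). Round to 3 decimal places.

By Bayes' theorem, P(k | x) = π_k f_k(x) / Σ_j π_j f_j(x).
Since both observations come from the same component, the likelihood for component k is f_k(x₁)·f_k(x₂).
  L_A = [0.0932572] × [0.244385] = 0.0227907
  L_B = [0.222904] × [0.0170887] = 0.00380914
  L_C = [0.0374962] × [0.000150239] = 5.63339e-06
Weight by the priors:
  π_A·L_A = 0.36 × 0.0227907 = 0.00820465
  π_B·L_B = 0.40 × 0.00380914 = 0.00152366
  π_C·L_C = 0.24 × 5.63339e-06 = 1.35201e-06
Denominator: 0.00820465 + 0.00152366 + 1.35201e-06 = 0.00972966
P(Level B | data) = 0.00152366 / 0.00972966 ≈ 0.157

0.157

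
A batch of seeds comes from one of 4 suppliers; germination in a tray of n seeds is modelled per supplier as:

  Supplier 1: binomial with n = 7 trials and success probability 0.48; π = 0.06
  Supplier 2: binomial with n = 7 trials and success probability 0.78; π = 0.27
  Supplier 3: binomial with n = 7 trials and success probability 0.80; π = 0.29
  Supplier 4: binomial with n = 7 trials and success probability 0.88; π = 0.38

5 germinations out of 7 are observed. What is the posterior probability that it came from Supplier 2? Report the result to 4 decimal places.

0.3469

The responsibility of component k is w_k f_k(x) divided by Σ_j w_j f_j(x).
Component likelihoods at x = 5 germinations out of 7:
  p_1 = C(7,5)·0.48^5·0.52^2 = 21·0.0254804·0.2704 = 0.144688
  p_2 = C(7,5)·0.78^5·0.22^2 = 21·0.288717·0.0484 = 0.293452
  p_3 = C(7,5)·0.80^5·0.20^2 = 21·0.32768·0.04 = 0.275251
  p_4 = C(7,5)·0.88^5·0.12^2 = 21·0.527732·0.0144 = 0.159586
Weight by the priors:
  w_1·p_1 = 0.06 × 0.144688 = 0.00868127
  w_2·p_2 = 0.27 × 0.293452 = 0.0792321
  w_3·p_3 = 0.29 × 0.275251 = 0.0798228
  w_4·p_4 = 0.38 × 0.159586 = 0.0606427
Sum: 0.00868127 + 0.0792321 + 0.0798228 + 0.0606427 = 0.228379
P(Supplier 2 | data) = 0.0792321 / 0.228379 ≈ 0.3469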